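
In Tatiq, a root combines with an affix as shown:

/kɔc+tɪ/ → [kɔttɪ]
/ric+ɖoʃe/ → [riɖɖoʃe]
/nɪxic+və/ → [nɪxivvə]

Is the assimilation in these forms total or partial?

Comparing underlying and surface forms, /c/ → [ɖ] is the alternation; the neighbouring /ɖ/ is constant.
The output [ɖ] is identical to the trigger /ɖ/ — every feature (place, manner, voicing) has been copied — so this is total assimilation.
The other forms behave the same way: /c/ → [t] before /t/; /c/ → [v] before /v/ — in each case the output is a copy of the following consonant.

total assimilation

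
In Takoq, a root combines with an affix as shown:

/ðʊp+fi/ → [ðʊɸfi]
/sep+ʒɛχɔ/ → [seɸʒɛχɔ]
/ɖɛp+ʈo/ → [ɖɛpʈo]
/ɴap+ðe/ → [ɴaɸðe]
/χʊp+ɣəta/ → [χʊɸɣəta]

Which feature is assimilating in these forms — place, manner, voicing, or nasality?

manner

The segment that alternates is /p/, which surfaces as [ɸ] when adjacent to /f/.
The change stop → fricative matches the manner of the following /f/, identifying this as manner assimilation.
Checking the remaining alternations: /p/ → [ɸ] before /ʒ/ (stop → fricative, matching a fricative); /p/ → [ɸ] before /ð/ (stop → fricative, matching a fricative); /p/ → [ɸ] before /ɣ/ (stop → fricative, matching a fricative) — only manner changes, and always toward the following segment.
Nothing changes in [ɖɛpʈo]: there the adjacent consonants already agree in manner (/p/ and /ʈ/ are both stops), so this form is consistent with the same rule.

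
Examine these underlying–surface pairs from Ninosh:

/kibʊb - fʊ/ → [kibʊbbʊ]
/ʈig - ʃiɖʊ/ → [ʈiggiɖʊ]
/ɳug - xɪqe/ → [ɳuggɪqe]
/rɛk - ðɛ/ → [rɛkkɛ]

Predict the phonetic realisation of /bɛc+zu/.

The data show progressive total assimilation (/f/ → [b] after /b/; /ʃ/ → [g] after /g/; /x/ → [g] after /g/; /ð/ → [k] after /k/): in every case the target segment becomes identical to its preceding neighbour, copying more than a single feature.
/z/ is the segment targeted by the rule; it sits immediately after /c/, so it assimilates completely and surfaces as [c].

[bɛccu]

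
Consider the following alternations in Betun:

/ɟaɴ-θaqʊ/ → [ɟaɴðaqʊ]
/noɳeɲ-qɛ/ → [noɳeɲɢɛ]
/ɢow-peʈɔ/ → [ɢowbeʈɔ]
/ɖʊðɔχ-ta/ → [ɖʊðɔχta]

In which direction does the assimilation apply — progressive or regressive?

Comparing underlying and surface forms, /θ/ → [ð] is the alternation; the neighbouring /ɴ/ is constant.
The change voiceless → voiced matches the voicing of the preceding /ɴ/, identifying this as voicing assimilation.
The same holds elsewhere in the data: /q/ → [ɢ] after /ɲ/ (voiceless → voiced, matching voiced); /p/ → [b] after /w/ (voiceless → voiced, matching voiced) — only voicing changes, and always toward the preceding segment.
No alternation appears in [ɖʊðɔχta]: there the adjacent consonants already agree in voicing (/t/ and /χ/ are both voiceless), so this form is consistent with the same rule.
Since the segment that changes follows the conditioning segment, the assimilation is progressive.

progressive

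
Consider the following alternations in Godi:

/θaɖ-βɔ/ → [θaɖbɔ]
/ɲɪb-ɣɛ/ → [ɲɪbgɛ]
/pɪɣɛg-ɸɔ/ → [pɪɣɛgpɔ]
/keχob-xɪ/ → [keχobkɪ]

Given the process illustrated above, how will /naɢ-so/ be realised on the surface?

The data show progressive manner assimilation: /β/ → [b] after /ɖ/; /ɣ/ → [g] after /b/; /ɸ/ → [p] after /g/; /x/ → [k] after /b/. In each pair only manner changes, matching the preceding consonant, while place and voice stay constant.
The rule targets /s/ (voiceless alveolar fricative), which sits after the trigger /ɢ/ (stop).
A voiceless alveolar stop is [t], so the surface segment is [t].

[naɢto]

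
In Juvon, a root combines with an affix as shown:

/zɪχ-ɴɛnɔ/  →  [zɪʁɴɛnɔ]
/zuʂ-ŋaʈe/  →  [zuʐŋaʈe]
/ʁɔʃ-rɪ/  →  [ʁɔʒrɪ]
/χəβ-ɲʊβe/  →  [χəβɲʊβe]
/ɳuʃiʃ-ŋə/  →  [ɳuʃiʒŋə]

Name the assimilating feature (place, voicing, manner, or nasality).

voicing

Underlying /χ/ is realised as [ʁ] next to /ɴ/; /ɴ/ itself does not change.
The change voiceless → voiced matches the voicing of the following /ɴ/, identifying this as voicing assimilation.
Checking the remaining alternations: /ʂ/ → [ʐ] before /ŋ/ (voiceless → voiced, matching voiced); /ʃ/ → [ʒ] before /r/ (voiceless → voiced, matching voiced); /ʃ/ → [ʒ] before /ŋ/ (voiceless → voiced, matching voiced) — only voicing changes, and always toward the following segment.
No alternation appears in [χəβɲʊβe]: there the adjacent consonants already agree in voicing (/β/ and /ɲ/ are both voiced), so this form is consistent with the same rule.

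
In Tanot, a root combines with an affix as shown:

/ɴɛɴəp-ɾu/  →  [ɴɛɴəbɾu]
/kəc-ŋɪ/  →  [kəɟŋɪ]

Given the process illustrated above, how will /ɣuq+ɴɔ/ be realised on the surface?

The data show regressive voicing assimilation: /p/ → [b] before /ɾ/; /c/ → [ɟ] before /ŋ/. In each pair only voicing changes, matching the following consonant, while place and manner stay constant.
The rule targets /q/ (voiceless uvular stop), which sits before the trigger /ɴ/ (voiced).
A voiced uvular stop is [ɢ], so the surface segment is [ɢ].

[ɣuɢɴɔ]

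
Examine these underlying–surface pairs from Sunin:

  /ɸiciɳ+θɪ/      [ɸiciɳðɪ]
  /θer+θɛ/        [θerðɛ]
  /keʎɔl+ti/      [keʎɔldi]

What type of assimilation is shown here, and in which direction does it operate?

progressive voicing assimilation

Underlying /θ/ is realised as [ð] next to /ɳ/; /ɳ/ itself does not change.
/θ/ is voiceless while /ɳ/ is voiced; the output [ð] is voiced, matching the trigger — so the feature that spreads is voicing.
Place and manner are unchanged, so the assimilation is partial, not total.
The other alternating forms pattern the same way: /θ/ → [ð] after /r/ (voiceless → voiced, matching voiced); /t/ → [d] after /l/ (voiceless → voiced, matching voiced) — only voicing changes, and always toward the preceding segment.
The trigger is the preceding segment, so the direction is progressive (perseverative).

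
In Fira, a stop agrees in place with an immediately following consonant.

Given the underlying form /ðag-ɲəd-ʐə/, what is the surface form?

[ðaɟɲəɖʐə]

/g/ is a voiced velar stop. The following trigger /ɲ/ is palatal, so /g/ must become palatal as well.
A voiced palatal stop is [ɟ], so the surface segment is [ɟ].
The same rule applies at the second boundary: /d/ → [ɖ] next to /ʐ/.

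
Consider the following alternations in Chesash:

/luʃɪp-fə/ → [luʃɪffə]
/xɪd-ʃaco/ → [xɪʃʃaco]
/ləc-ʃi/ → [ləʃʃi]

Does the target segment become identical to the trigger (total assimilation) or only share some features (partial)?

total assimilation

The segment that alternates is /p/, which surfaces as [f] when adjacent to /f/.
The output [f] is identical to the trigger /f/ — every feature (place, manner, voicing) has been copied — so this is total assimilation.
The other forms behave the same way: /d/ → [ʃ] before /ʃ/; /c/ → [ʃ] before /ʃ/ — in each case the output is a copy of the following consonant.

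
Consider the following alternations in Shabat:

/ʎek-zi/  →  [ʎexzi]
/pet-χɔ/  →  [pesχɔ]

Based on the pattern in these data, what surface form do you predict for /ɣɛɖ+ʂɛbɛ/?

The data show regressive manner assimilation: /k/ → [x] before /z/; /t/ → [s] before /χ/. In each pair only manner changes, matching the following consonant, while place and voice stay constant.
/ɖ/ is a voiced retroflex stop. The following trigger /ʂ/ is a fricative, so /ɖ/ must become a fricative as well.
Changing only its manner to fricative gives [ʐ] — the voiced retroflex fricative.

[ɣɛʐʂɛbɛ]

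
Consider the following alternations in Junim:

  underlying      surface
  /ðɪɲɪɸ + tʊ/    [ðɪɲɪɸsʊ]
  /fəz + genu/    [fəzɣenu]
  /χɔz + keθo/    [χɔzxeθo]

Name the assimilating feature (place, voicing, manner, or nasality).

manner

Comparing underlying and surface forms, /t/ → [s] is the alternation; the neighbouring /ɸ/ is constant.
The change stop → fricative matches the manner of the preceding /ɸ/, identifying this as manner assimilation.
Checking the remaining alternations: /g/ → [ɣ] after /z/ (stop → fricative, matching a fricative); /k/ → [x] after /z/ (stop → fricative, matching a fricative) — only manner changes, and always toward the preceding segment.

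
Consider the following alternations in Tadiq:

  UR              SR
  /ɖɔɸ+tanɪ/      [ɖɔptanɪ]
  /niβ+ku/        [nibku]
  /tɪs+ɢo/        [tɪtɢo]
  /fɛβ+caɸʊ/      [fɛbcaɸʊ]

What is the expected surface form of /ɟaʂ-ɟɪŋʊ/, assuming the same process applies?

[ɟaʈɟɪŋʊ]

The data show regressive manner assimilation: /ɸ/ → [p] before /t/; /β/ → [b] before /k/; /s/ → [t] before /ɢ/; /β/ → [b] before /c/. In each pair only manner changes, matching the following consonant, while place and voice stay constant.
The rule targets /ʂ/ (voiceless retroflex fricative), which sits before the trigger /ɟ/ (stop).
Changing only its manner to stop gives [ʈ] — the voiceless retroflex stop.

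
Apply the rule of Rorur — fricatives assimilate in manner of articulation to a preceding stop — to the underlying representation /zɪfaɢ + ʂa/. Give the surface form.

/ʂ/ is a voiceless retroflex fricative. The preceding trigger /ɢ/ is a stop, so /ʂ/ must become a stop as well.
The voiceless retroflex stop is [ʈ], so /ʂ/ → [ʈ].

[zɪfaɢʈa]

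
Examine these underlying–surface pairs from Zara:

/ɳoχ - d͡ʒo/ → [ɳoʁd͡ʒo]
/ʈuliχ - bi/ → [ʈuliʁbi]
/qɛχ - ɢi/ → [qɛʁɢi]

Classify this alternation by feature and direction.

regressive voicing assimilation

The segment that alternates is /χ/, which surfaces as [ʁ] when adjacent to /d͡ʒ/.
/χ/ is voiceless while /d͡ʒ/ is voiced; the output [ʁ] is voiced, matching the trigger — so the feature that spreads is voicing.
Place and manner are unchanged, so the assimilation is partial, not total.
The other alternating forms pattern the same way: /χ/ → [ʁ] before /b/ (voiceless → voiced, matching voiced); /χ/ → [ʁ] before /ɢ/ (voiceless → voiced, matching voiced) — only voicing changes, and always toward the following segment.
The trigger is the following segment, so the direction is regressive (anticipatory).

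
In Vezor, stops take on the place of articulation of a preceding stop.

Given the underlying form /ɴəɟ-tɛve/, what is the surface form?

/t/ is a voiceless alveolar stop. The preceding trigger /ɟ/ is palatal, so /t/ must become palatal as well.
A voiceless palatal stop is [c], so the surface segment is [c].

[ɴəɟcɛve]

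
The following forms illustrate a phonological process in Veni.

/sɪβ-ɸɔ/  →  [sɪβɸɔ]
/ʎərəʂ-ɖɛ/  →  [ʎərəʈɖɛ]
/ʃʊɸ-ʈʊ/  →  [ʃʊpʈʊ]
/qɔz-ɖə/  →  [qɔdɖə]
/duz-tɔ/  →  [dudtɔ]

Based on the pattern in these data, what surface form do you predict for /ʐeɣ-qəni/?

[ʐegqəni]

The data show regressive manner assimilation: /ʂ/ → [ʈ] before /ɖ/; /ɸ/ → [p] before /ʈ/; /z/ → [d] before /ɖ/; /z/ → [d] before /t/. In each pair only manner changes, matching the following consonant, while place and voice stay constant.
No alternation appears in [sɪβɸɔ]: there the adjacent consonants already agree in manner (/β/ and /ɸ/ are both fricatives), so this form is consistent with the same rule.
The rule targets /ɣ/ (voiced velar fricative), which sits before the trigger /q/ (stop).
Changing only its manner to stop gives [g] — the voiced velar stop.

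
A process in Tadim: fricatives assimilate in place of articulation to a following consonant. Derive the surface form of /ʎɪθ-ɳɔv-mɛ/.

[ʎɪʂɳɔβmɛ]

The rule targets /θ/ (voiceless dental fricative), which sits before the trigger /ɳ/ (retroflex).
Changing only its place to retroflex gives [ʂ] — the voiceless retroflex fricative.
At the second juncture, /v/ likewise becomes [β] adjacent to /m/.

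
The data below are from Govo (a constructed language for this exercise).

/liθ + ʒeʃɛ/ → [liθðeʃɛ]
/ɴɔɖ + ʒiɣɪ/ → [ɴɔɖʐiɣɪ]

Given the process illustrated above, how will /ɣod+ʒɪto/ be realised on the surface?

[ɣodzɪto]

The data show progressive place assimilation: /ʒ/ → [ð] after /θ/; /ʒ/ → [ʐ] after /ɖ/. In each pair only place changes, matching the preceding consonant, while manner and voice stay constant.
/ʒ/ is a voiced postalveolar fricative. The preceding trigger /d/ is alveolar, so /ʒ/ must become alveolar as well.
The voiced alveolar fricative is [z], so /ʒ/ → [z].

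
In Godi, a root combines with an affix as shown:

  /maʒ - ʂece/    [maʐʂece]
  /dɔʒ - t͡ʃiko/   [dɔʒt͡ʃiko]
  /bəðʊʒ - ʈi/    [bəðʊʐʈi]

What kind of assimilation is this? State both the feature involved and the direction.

Underlying /ʒ/ is realised as [ʐ] next to /ʂ/; /ʂ/ itself does not change.
/ʒ/ is postalveolar while /ʂ/ is retroflex; the output [ʐ] is retroflex, matching the trigger — so the feature that spreads is place.
Manner and voice are unchanged, so the assimilation is partial, not total.
Checking the remaining alternation: /ʒ/ → [ʐ] before /ʈ/ (postalveolar → retroflex, matching retroflex) — only place changes, and always toward the following segment.
Nothing changes in [dɔʒt͡ʃiko]: there the adjacent consonants already agree in place (/ʒ/ and /t͡ʃ/ are both postalveolar), so this form is consistent with the same rule.
The trigger is the following segment, so the direction is regressive (anticipatory).

regressive place assimilation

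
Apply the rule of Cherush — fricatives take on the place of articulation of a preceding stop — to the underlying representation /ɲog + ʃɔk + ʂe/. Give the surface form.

[ɲogxɔkxe]

/ʃ/ is a voiceless postalveolar fricative. The preceding trigger /g/ is velar, so /ʃ/ must become velar as well.
Changing only its place to velar gives [x] — the voiceless velar fricative.
At the second juncture, /ʂ/ likewise becomes [x] adjacent to /k/.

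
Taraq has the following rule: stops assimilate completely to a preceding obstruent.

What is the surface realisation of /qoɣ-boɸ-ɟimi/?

[qoɣɣoɸɸimi]

/b/ is the segment targeted by the rule; it sits immediately after /ɣ/, so it assimilates completely and surfaces as [ɣ].
At the second juncture, /ɟ/ likewise becomes [ɸ] adjacent to /ɸ/.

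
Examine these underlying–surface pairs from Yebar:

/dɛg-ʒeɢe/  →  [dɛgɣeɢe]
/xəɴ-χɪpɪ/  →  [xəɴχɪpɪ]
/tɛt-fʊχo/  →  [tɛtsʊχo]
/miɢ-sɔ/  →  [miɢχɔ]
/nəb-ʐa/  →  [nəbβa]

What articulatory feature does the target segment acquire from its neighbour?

place

The segment that alternates is /ʒ/, which surfaces as [ɣ] when adjacent to /g/.
/ʒ/ is postalveolar while /g/ is velar; the output [ɣ] is velar, matching the trigger — so the feature that spreads is place.
The same holds elsewhere in the data: /f/ → [s] after /t/ (labiodental → alveolar, matching alveolar); /s/ → [χ] after /ɢ/ (alveolar → uvular, matching uvular); /ʐ/ → [β] after /b/ (retroflex → bilabial, matching bilabial) — only place changes, and always toward the preceding segment.
Nothing changes in [xəɴχɪpɪ]: there the adjacent consonants already agree in place (/χ/ and /ɴ/ are both uvular), so this form is consistent with the same rule.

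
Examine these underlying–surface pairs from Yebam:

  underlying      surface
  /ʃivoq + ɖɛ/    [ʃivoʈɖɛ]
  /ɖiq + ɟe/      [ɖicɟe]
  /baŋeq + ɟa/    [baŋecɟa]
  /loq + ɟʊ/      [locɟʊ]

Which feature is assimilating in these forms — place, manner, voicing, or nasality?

The segment that alternates is /q/, which surfaces as [ʈ] when adjacent to /ɖ/.
/q/ is uvular while /ɖ/ is retroflex; the output [ʈ] is retroflex, matching the trigger — so the feature that spreads is place.
The other alternating form patterns the same way: /q/ → [c] before /ɟ/ (uvular → palatal, matching palatal) — only place changes, and always toward the following segment.

place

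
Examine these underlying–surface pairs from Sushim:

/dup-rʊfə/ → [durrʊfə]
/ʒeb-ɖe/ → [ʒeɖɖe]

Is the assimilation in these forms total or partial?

The segment that alternates is /p/, which surfaces as [r] when adjacent to /r/.
The output [r] is identical to the trigger /r/ — every feature (place, manner, voicing) has been copied — so this is total assimilation.
The remaining alternation confirms this: /b/ → [ɖ] before /ɖ/ — in each case the output is a copy of the following consonant.

total assimilation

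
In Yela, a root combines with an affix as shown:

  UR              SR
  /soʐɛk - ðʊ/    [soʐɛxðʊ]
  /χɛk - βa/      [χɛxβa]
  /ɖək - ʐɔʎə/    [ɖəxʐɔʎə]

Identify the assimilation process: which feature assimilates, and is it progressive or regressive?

Underlying /k/ is realised as [x] next to /ð/; /ð/ itself does not change.
The change stop → fricative matches the manner of the following /ð/, identifying this as manner assimilation.
Place and voice are unchanged, so the assimilation is partial, not total.
Checking the remaining alternations: /k/ → [x] before /β/ (stop → fricative, matching a fricative); /k/ → [x] before /ʐ/ (stop → fricative, matching a fricative) — only manner changes, and always toward the following segment.
The trigger is the following segment, so the direction is regressive (anticipatory).

regressive manner assimilation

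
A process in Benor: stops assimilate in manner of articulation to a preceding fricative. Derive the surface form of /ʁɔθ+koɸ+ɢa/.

/k/ is a voiceless velar stop. The preceding trigger /θ/ is a fricative, so /k/ must become a fricative as well.
The voiceless velar fricative is [x], so /k/ → [x].
The same rule applies at the second boundary: /ɢ/ → [ʁ] next to /ɸ/.

[ʁɔθxoɸʁa]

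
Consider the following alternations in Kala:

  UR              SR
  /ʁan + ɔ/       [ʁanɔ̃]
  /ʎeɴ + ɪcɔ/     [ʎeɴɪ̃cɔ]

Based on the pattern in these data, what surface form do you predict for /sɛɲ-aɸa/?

The data show progressive nasality assimilation (vowel nasalisation): /ɔ/ → [ɔ̃] after /n/; /ɪ/ → [ɪ̃] after /ɴ/ — a vowel is nasalised by an immediately preceding nasal consonant.
The vowel /a/ is adjacent to the preceding nasal /ɲ/, so it acquires [+nasal] and surfaces as [ã].

[sɛɲãɸa]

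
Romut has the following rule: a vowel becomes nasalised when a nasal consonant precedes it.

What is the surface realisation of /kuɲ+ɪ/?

[kuɲɪ̃]

/ɪ/ sits next to the nasal /ɲ/ and is therefore nasalised to [ɪ̃].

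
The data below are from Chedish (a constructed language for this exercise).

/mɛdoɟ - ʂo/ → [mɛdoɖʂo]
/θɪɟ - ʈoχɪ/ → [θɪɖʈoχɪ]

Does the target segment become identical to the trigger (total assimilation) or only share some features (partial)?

Underlying /ɟ/ is realised as [ɖ] next to /ʂ/; /ʂ/ itself does not change.
The change palatal → retroflex matches the place of the following /ʂ/, identifying this as place assimilation.
Manner and voice are unchanged, so the assimilation is partial, not total.
Checking the remaining alternation: /ɟ/ → [ɖ] before /ʈ/ (palatal → retroflex, matching retroflex) — only place changes, and always toward the following segment.

partial assimilation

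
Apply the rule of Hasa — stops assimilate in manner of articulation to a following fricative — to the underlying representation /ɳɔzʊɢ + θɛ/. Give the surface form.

[ɳɔzʊʁθɛ]

/ɢ/ is a voiced uvular stop. The following trigger /θ/ is a fricative, so /ɢ/ must become a fricative as well.
A voiced uvular fricative is [ʁ], so the surface segment is [ʁ].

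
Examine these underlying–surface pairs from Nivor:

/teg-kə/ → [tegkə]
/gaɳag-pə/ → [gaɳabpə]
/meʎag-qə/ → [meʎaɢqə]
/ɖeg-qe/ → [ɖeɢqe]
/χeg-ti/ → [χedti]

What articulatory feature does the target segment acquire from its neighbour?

The segment that alternates is /g/, which surfaces as [b] when adjacent to /p/.
The change velar → bilabial matches the place of the following /p/, identifying this as place assimilation.
Checking the remaining alternations: /g/ → [ɢ] before /q/ (velar → uvular, matching uvular); /g/ → [d] before /t/ (velar → alveolar, matching alveolar) — only place changes, and always toward the following segment.
No alternation appears in [tegkə]: there the adjacent consonants already agree in place (/g/ and /k/ are both velar), so this form is consistent with the same rule.

place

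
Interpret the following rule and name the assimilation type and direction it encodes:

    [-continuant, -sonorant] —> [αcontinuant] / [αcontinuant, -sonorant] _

progressive manner assimilation

The shared variable α links the value of [continuant] on the target to that of the neighbouring obstruent. [continuant] distinguishes stops from fricatives — a manner-of-articulation feature — so this is manner assimilation.
Since the environment is written before the underscore, the trigger precedes the target; the direction is progressive.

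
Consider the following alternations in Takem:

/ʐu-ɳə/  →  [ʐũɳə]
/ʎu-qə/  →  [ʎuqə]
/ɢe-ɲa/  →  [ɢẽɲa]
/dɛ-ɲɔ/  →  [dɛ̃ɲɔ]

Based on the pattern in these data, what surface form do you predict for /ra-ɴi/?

[rãɴi]

The data show regressive nasality assimilation (vowel nasalisation): /u/ → [ũ] before /ɳ/; /e/ → [ẽ] before /ɲ/; /ɛ/ → [ɛ̃] before /ɲ/ — a vowel is nasalised by an immediately following nasal consonant.
No change occurs in [ʎuqə] because the vowel at the boundary is adjacent to an oral consonant, not a nasal (/u/ next to /q/).
The vowel /a/ is adjacent to the following nasal /ɴ/, so it acquires [+nasal] and surfaces as [ã].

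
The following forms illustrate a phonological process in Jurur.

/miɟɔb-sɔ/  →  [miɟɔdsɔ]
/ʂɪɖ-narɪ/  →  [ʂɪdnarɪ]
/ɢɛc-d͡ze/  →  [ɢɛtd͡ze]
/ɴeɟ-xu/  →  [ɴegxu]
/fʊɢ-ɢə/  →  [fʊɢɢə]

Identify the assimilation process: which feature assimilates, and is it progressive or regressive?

Underlying /b/ is realised as [d] next to /s/; /s/ itself does not change.
/b/ is bilabial while /s/ is alveolar; the output [d] is alveolar, matching the trigger — so the feature that spreads is place.
Manner and voice are unchanged, so the assimilation is partial, not total.
The other alternating forms pattern the same way: /ɖ/ → [d] before /n/ (retroflex → alveolar, matching alveolar); /c/ → [t] before /d͡z/ (palatal → alveolar, matching alveolar); /ɟ/ → [g] before /x/ (palatal → velar, matching velar) — only place changes, and always toward the following segment.
No alternation appears in [fʊɢɢə]: there the adjacent consonants already agree in place (/ɢ/ and /ɢ/ are both uvular), so this form is consistent with the same rule.
The trigger is the following segment, so the direction is regressive (anticipatory).

regressive place assimilation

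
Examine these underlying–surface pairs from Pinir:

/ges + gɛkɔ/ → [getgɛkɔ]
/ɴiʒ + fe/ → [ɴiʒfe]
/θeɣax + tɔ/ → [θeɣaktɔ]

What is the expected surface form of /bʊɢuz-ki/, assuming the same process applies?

The data show regressive manner assimilation: /s/ → [t] before /g/; /x/ → [k] before /t/. In each pair only manner changes, matching the following consonant, while place and voice stay constant.
No alternation appears in [ɴiʒfe]: there the adjacent consonants already agree in manner (/ʒ/ and /f/ are both fricatives), so this form is consistent with the same rule.
/z/ is a voiced alveolar fricative. The following trigger /k/ is a stop, so /z/ must become a stop as well.
The voiced alveolar stop is [d], so /z/ → [d].

[bʊɢudki]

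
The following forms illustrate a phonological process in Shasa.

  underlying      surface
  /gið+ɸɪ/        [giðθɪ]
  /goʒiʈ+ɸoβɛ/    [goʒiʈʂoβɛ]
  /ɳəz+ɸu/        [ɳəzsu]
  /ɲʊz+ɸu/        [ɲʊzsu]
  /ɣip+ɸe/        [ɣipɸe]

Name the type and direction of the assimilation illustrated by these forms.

Underlying /ɸ/ is realised as [θ] next to /ð/; /ð/ itself does not change.
/ɸ/ is bilabial while /ð/ is dental; the output [θ] is dental, matching the trigger — so the feature that spreads is place.
Manner and voice are unchanged, so the assimilation is partial, not total.
The same holds elsewhere in the data: /ɸ/ → [ʂ] after /ʈ/ (bilabial → retroflex, matching retroflex); /ɸ/ → [s] after /z/ (bilabial → alveolar, matching alveolar) — only place changes, and always toward the preceding segment.
No alternation appears in [ɣipɸe]: there the adjacent consonants already agree in place (/ɸ/ and /p/ are both bilabial), so this form is consistent with the same rule.
Since the segment that changes follows the conditioning segment, the assimilation is progressive.

progressive place assimilation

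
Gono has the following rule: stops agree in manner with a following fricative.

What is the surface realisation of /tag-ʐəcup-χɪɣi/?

/g/ is a voiced velar stop. The following trigger /ʐ/ is a fricative, so /g/ must become a fricative as well.
A voiced velar fricative is [ɣ], so the surface segment is [ɣ].
At the second juncture, /p/ likewise becomes [ɸ] adjacent to /χ/.

[taɣʐəcuɸχɪɣi]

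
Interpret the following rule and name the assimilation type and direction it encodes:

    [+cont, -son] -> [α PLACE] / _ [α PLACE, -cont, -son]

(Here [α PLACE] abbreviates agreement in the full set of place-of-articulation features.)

regressive place assimilation

The shared variable α links the value of the place features (abbreviated [PLACE]) on the target to the same value on the neighbouring segment, so place is the feature that assimilates.
The conditioning segment sits to the right of the focus bar, meaning the trigger follows the segment that changes — regressive assimilation.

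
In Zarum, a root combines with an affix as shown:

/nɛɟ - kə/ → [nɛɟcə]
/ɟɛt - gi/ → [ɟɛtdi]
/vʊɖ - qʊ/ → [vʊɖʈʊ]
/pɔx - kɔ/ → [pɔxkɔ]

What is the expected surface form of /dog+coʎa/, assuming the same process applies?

[dogkoʎa]

The data show progressive place assimilation: /k/ → [c] after /ɟ/; /g/ → [d] after /t/; /q/ → [ʈ] after /ɖ/. In each pair only place changes, matching the preceding consonant, while manner and voice stay constant.
No alternation appears in [pɔxkɔ]: there the adjacent consonants already agree in place (/k/ and /x/ are both velar), so this form is consistent with the same rule.
The rule targets /c/ (voiceless palatal stop), which sits after the trigger /g/ (velar).
A voiceless velar stop is [k], so the surface segment is [k].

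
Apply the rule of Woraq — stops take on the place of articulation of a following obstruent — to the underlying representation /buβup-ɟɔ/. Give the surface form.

/p/ is a voiceless bilabial stop. The following trigger /ɟ/ is palatal, so /p/ must become palatal as well.
The voiceless palatal stop is [c], so /p/ → [c].

[buβucɟɔ]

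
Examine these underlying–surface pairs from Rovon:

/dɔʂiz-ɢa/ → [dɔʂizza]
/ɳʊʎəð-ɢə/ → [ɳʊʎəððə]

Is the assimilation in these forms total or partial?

total assimilation

Underlying /ɢ/ is realised as [z] next to /z/; /z/ itself does not change.
The output [z] is identical to the trigger /z/ — every feature (place, manner, voicing) has been copied — so this is total assimilation.
The remaining alternation confirms this: /ɢ/ → [ð] after /ð/ — in each case the output is a copy of the preceding consonant.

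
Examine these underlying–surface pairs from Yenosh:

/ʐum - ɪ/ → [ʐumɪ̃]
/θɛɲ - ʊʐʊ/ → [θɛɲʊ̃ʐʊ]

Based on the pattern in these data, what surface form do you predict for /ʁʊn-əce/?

The data show progressive nasality assimilation (vowel nasalisation): /ɪ/ → [ɪ̃] after /m/; /ʊ/ → [ʊ̃] after /ɲ/ — a vowel is nasalised by an immediately preceding nasal consonant.
/ə/ sits next to the nasal /n/ and is therefore nasalised to [ə̃].

[ʁʊnə̃ce]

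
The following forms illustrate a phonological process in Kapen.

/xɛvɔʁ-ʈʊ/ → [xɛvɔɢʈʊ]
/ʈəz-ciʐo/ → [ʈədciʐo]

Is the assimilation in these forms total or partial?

partial assimilation

Comparing underlying and surface forms, /ʁ/ → [ɢ] is the alternation; the neighbouring /ʈ/ is constant.
/ʁ/ is a fricative while /ʈ/ is a stop; the output [ɢ] is a stop, matching the trigger — so the feature that spreads is manner.
Place and voice are unchanged, so the assimilation is partial, not total.
The same holds elsewhere in the data: /z/ → [d] before /c/ (fricative → stop, matching a stop) — only manner changes, and always toward the following segment.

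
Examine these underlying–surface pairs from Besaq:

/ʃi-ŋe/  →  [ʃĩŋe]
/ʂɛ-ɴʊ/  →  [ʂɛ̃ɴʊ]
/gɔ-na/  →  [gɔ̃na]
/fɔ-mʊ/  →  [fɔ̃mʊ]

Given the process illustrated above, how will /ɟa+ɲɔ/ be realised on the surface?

The data show regressive nasality assimilation (vowel nasalisation): /i/ → [ĩ] before /ŋ/; /ɛ/ → [ɛ̃] before /ɴ/; /ɔ/ → [ɔ̃] before /n/; /ɔ/ → [ɔ̃] before /m/ — a vowel is nasalised by an immediately following nasal consonant.
/a/ sits next to the nasal /ɲ/ and is therefore nasalised to [ã].

[ɟãɲɔ]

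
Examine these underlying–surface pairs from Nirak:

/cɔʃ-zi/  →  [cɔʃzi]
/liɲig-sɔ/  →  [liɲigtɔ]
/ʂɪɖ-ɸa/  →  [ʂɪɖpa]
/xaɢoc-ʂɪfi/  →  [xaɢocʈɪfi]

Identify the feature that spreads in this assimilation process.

Underlying /s/ is realised as [t] next to /g/; /g/ itself does not change.
/s/ is a fricative while /g/ is a stop; the output [t] is a stop, matching the trigger — so the feature that spreads is manner.
The other alternating forms pattern the same way: /ɸ/ → [p] after /ɖ/ (fricative → stop, matching a stop); /ʂ/ → [ʈ] after /c/ (fricative → stop, matching a stop) — only manner changes, and always toward the preceding segment.
No alternation appears in [cɔʃzi]: there the adjacent consonants already agree in manner (/z/ and /ʃ/ are both fricatives), so this form is consistent with the same rule.

manner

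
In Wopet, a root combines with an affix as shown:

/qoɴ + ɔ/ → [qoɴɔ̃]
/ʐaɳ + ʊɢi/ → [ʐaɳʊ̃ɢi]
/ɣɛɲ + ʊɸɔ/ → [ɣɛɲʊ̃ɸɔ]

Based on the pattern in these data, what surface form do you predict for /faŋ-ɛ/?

[faŋɛ̃]

The data show progressive nasality assimilation (vowel nasalisation): /ɔ/ → [ɔ̃] after /ɴ/; /ʊ/ → [ʊ̃] after /ɳ/; /ʊ/ → [ʊ̃] after /ɲ/ — a vowel is nasalised by an immediately preceding nasal consonant.
/ɛ/ sits next to the nasal /ŋ/ and is therefore nasalised to [ɛ̃].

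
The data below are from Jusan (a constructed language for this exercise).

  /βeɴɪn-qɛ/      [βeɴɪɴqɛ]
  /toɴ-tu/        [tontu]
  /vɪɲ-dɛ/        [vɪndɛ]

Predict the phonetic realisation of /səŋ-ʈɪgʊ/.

[səɳʈɪgʊ]

The data show regressive place assimilation: /n/ → [ɴ] before /q/; /ɴ/ → [n] before /t/; /ɲ/ → [n] before /d/. In each pair only place changes, matching the following consonant, while manner and voice stay constant.
The rule targets /ŋ/ (voiced velar nasal), which sits before the trigger /ʈ/ (retroflex).
The voiced retroflex nasal is [ɳ], so /ŋ/ → [ɳ].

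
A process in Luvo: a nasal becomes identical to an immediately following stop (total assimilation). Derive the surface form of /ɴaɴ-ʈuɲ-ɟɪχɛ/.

[ɴaʈʈuɟɟɪχɛ]

/ɴ/ is the segment targeted by the rule; it sits immediately before /ʈ/, so it assimilates completely and surfaces as [ʈ].
The same rule applies at the second boundary: /ɲ/ → [ɟ] next to /ɟ/.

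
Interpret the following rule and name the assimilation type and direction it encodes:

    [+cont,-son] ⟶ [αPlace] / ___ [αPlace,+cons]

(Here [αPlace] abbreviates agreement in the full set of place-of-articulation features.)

regressive place assimilation

The rule copies the place features (abbreviated [Place]) from the environment onto the target, so the assimilating feature is place.
Since the environment is written after the underscore, the trigger follows the target; the direction is regressive.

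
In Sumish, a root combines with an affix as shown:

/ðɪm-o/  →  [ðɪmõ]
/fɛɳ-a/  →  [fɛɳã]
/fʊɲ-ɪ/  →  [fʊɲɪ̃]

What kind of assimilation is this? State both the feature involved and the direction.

progressive nasality assimilation (vowel nasalisation)

The vowel /o/ surfaces as nasalised [õ] next to the preceding nasal /m/ — it has acquired the [+nasal] feature of its neighbour.
The other forms show the same pattern: /a/ → [ã] after /ɳ/; /ɪ/ → [ɪ̃] after /ɲ/ — each time a vowel is nasalised next to a preceding nasal.
Because the conditioning nasal is to the left of the vowel that changes, the process is progressive (perseverative).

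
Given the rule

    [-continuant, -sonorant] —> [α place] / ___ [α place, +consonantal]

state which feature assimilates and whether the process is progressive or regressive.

The rule copies the place features (abbreviated [place]) from the environment onto the target, so the assimilating feature is place.
Since the environment is written after the underscore, the trigger follows the target; the direction is regressive.

regressive place assimilation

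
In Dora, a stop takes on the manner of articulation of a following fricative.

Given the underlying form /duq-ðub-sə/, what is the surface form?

The rule targets /q/ (voiceless uvular stop), which sits before the trigger /ð/ (fricative).
The voiceless uvular fricative is [χ], so /q/ → [χ].
At the second juncture, /b/ likewise becomes [β] adjacent to /s/.

[duχðuβsə]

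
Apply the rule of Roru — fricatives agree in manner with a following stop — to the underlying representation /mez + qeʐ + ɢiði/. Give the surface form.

[medqeɖɢiði]

/z/ is a voiced alveolar fricative. The following trigger /q/ is a stop, so /z/ must become a stop as well.
The voiced alveolar stop is [d], so /z/ → [d].
At the second juncture, /ʐ/ likewise becomes [ɖ] adjacent to /ɢ/.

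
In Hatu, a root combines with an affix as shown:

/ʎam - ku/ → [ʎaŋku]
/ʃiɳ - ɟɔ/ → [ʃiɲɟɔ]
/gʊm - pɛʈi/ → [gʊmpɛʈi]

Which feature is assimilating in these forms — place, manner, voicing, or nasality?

Comparing underlying and surface forms, /m/ → [ŋ] is the alternation; the neighbouring /k/ is constant.
The change bilabial → velar matches the place of the following /k/, identifying this as place assimilation.
Checking the remaining alternation: /ɳ/ → [ɲ] before /ɟ/ (retroflex → palatal, matching palatal) — only place changes, and always toward the following segment.
No alternation appears in [gʊmpɛʈi]: there the adjacent consonants already agree in place (/m/ and /p/ are both bilabial), so this form is consistent with the same rule.

place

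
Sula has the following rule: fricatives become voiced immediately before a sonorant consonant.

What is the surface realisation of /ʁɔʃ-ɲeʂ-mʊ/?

[ʁɔʒɲeʐmʊ]

The rule targets /ʃ/ (voiceless postalveolar fricative), which sits before the trigger /ɲ/ (voiced).
A voiced postalveolar fricative is [ʒ], so the surface segment is [ʒ].
At the second juncture, /ʂ/ likewise becomes [ʐ] adjacent to /m/.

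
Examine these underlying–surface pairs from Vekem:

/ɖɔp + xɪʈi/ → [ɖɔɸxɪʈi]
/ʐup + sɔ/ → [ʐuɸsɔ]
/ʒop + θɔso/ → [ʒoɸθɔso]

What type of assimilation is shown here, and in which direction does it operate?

Comparing underlying and surface forms, /p/ → [ɸ] is the alternation; the neighbouring /x/ is constant.
/p/ is a stop while /x/ is a fricative; the output [ɸ] is a fricative, matching the trigger — so the feature that spreads is manner.
Place and voice are unchanged, so the assimilation is partial, not total.
The same holds elsewhere in the data: /p/ → [ɸ] before /s/ (stop → fricative, matching a fricative); /p/ → [ɸ] before /θ/ (stop → fricative, matching a fricative) — only manner changes, and always toward the following segment.
The trigger is the following segment, so the direction is regressive (anticipatory).

regressive manner assimilation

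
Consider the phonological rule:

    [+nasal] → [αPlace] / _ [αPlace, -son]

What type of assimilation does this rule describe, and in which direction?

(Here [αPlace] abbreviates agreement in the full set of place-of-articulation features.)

regressive place assimilation

The shared variable α links the value of the place features (abbreviated [Place]) on the target to the same value on the neighbouring segment, so place is the feature that assimilates.
The conditioning segment sits to the right of the focus bar, meaning the trigger follows the segment that changes — regressive assimilation.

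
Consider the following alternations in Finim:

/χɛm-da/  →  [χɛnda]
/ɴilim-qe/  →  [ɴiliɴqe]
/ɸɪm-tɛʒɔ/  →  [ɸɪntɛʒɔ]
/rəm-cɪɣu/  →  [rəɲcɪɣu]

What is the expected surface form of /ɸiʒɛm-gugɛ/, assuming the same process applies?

The data show regressive place assimilation: /m/ → [n] before /d/; /m/ → [ɴ] before /q/; /m/ → [n] before /t/; /m/ → [ɲ] before /c/. In each pair only place changes, matching the following consonant, while manner and voice stay constant.
The rule targets /m/ (voiced bilabial nasal), which sits before the trigger /g/ (velar).
A voiced velar nasal is [ŋ], so the surface segment is [ŋ].

[ɸiʒɛŋgugɛ]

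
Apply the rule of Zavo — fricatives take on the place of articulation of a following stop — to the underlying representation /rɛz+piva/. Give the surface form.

[rɛβpiva]

The rule targets /z/ (voiced alveolar fricative), which sits before the trigger /p/ (bilabial).
The voiced bilabial fricative is [β], so /z/ → [β].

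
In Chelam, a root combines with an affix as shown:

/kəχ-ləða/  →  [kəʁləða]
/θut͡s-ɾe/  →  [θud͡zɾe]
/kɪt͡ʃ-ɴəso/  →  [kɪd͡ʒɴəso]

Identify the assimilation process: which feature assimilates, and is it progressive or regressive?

Comparing underlying and surface forms, /χ/ → [ʁ] is the alternation; the neighbouring /l/ is constant.
/χ/ is voiceless while /l/ is voiced; the output [ʁ] is voiced, matching the trigger — so the feature that spreads is voicing.
Place and manner are unchanged, so the assimilation is partial, not total.
The other alternating forms pattern the same way: /t͡s/ → [d͡z] before /ɾ/ (voiceless → voiced, matching voiced); /t͡ʃ/ → [d͡ʒ] before /ɴ/ (voiceless → voiced, matching voiced) — only voicing changes, and always toward the following segment.
The trigger is the following segment, so the direction is regressive (anticipatory).

regressive voicing assimilation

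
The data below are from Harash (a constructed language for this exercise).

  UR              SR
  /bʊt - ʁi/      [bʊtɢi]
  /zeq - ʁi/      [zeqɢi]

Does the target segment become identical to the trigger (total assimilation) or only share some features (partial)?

The segment that alternates is /ʁ/, which surfaces as [ɢ] when adjacent to /t/.
The change fricative → stop matches the manner of the preceding /t/, identifying this as manner assimilation.
Place and voice are unchanged, so the assimilation is partial, not total.
The other alternating form patterns the same way: /ʁ/ → [ɢ] after /q/ (fricative → stop, matching a stop) — only manner changes, and always toward the preceding segment.

partial assimilation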